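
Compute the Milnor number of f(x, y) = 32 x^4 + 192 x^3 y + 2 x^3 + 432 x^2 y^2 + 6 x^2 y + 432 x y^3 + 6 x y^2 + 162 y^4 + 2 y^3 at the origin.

6

The Hessian of f at 0 is [[0, 0], [0, 0]] with rank 0, so corank 2. A Groebner basis of the Jacobian ideal J(f) in C{x,y} is {y^4, x*y^2 + 7*y^3/6, x^2 + 2*x*y + y^2}; counting standard monomials gives mu = 6. Corank 2; j^3 = 2*(x + y)^3 is a perfect cube, so E-series; the 4-jet and mu = 6 give E_6.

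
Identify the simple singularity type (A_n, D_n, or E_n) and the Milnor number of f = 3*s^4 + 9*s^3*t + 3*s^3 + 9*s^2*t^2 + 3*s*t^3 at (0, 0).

The Hessian of f at 0 has rank 0. Corank 2; j^3 = 3*s^3 is a perfect cube, so E-series; the 4-jet and mu = 7 give E_7.

Type E7, Milnor number mu = 7.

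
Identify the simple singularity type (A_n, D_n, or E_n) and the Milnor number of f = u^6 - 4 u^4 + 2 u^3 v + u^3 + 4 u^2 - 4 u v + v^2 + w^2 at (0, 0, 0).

Type A2, Milnor number mu = 2.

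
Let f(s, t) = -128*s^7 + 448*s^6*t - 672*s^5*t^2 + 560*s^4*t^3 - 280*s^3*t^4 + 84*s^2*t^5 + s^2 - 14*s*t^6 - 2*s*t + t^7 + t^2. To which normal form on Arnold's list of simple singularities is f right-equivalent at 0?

A_6

The Hessian of f at 0 has rank 1. Corank 1: A-series; mu = 6 gives A_6.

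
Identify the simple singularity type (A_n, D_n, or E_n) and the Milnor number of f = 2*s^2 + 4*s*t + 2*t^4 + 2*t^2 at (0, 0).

Type A_{3}, Milnor number mu = 3.

The Hessian of f at 0 has rank 1. Corank 1: A-series; mu = 3 gives A_3.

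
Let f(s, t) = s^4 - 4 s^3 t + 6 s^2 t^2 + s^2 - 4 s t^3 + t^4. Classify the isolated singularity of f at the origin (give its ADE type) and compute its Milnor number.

The Hessian of f at 0 has rank 1. Corank 1: A-series; mu = 3 gives A_3.

Type A_{3}, Milnor number mu = 3.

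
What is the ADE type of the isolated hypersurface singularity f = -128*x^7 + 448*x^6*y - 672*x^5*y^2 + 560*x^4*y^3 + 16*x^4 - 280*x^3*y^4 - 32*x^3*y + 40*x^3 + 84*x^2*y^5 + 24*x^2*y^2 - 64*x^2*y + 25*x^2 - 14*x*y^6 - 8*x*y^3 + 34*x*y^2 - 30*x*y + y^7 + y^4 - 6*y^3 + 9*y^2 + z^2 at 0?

The Hessian of f at 0 has rank 2. Corank 1: A-series; mu = 6 gives A_6.

A_{6}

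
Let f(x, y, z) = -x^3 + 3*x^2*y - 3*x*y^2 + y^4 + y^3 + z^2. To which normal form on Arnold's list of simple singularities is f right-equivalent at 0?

E_{6}

The Hessian of f at 0 has rank 1. Corank 2; j^3 = -(x - y)^3 is a perfect cube, so E-series; the 4-jet and mu = 6 give E_6.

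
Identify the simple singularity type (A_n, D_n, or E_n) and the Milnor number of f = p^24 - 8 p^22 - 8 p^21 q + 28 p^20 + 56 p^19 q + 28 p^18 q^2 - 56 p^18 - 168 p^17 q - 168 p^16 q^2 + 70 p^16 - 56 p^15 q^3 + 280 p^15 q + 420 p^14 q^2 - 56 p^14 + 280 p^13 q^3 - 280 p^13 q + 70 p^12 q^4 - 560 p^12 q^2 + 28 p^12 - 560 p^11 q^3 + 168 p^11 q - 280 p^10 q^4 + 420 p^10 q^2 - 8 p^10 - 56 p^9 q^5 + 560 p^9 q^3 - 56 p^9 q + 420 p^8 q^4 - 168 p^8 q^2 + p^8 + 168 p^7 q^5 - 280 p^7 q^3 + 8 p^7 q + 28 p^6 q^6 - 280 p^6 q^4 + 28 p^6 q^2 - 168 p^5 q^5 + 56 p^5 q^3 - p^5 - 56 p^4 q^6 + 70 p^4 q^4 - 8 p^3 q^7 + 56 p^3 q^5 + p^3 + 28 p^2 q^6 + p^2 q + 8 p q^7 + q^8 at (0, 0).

The Hessian of f at 0 has rank 0. Corank 2; j^3 = p^2*(p + q) has shape L^2 M (L != M), so D-series; mu = 9 gives D_9.

Type D_{9}, Milnor number mu = 9.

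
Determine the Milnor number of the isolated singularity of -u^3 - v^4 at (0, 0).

6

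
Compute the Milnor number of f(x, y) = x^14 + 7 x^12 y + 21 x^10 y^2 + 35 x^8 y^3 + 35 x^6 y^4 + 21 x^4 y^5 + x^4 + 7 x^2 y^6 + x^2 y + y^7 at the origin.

8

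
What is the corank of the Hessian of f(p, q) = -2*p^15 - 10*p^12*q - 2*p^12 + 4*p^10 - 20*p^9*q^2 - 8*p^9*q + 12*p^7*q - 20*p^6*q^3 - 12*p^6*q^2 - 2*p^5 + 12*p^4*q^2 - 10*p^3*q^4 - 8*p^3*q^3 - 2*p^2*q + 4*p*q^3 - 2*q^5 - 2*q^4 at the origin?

2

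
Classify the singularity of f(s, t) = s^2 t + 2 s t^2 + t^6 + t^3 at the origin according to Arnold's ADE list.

The Hessian of f at 0 is [[0, 0], [0, 0]] with rank 0, so corank 2. A Groebner basis of the Jacobian ideal J(f) in C{s,t} is {s^2/6 + t^5 - t^2/6, s^3 + t^3, s*t + t^2}; counting standard monomials gives mu = 7. Corank 2; j^3 = t*(s + t)^2 has shape L^2 M (L != M), so D-series; mu = 7 gives D_7.

D7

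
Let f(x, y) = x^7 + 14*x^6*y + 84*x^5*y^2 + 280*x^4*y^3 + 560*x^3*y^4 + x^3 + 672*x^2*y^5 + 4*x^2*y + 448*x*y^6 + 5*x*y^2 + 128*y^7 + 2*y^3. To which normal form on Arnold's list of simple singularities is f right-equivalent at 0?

D_{8}

The Hessian of f at 0 is [[0, 0], [0, 0]] with rank 0, so corank 2. A Groebner basis of the Jacobian ideal J(f) in C{x,y} is {-x*y/7 + y^6 - y^2/7, x*y^2 + y^3, x^2 + 3*x*y + 2*y^2}; counting standard monomials gives mu = 8. Corank 2; j^3 = (x + y)^2*(x + 2*y) has shape L^2 M (L != M), so D-series; mu = 8 gives D_8.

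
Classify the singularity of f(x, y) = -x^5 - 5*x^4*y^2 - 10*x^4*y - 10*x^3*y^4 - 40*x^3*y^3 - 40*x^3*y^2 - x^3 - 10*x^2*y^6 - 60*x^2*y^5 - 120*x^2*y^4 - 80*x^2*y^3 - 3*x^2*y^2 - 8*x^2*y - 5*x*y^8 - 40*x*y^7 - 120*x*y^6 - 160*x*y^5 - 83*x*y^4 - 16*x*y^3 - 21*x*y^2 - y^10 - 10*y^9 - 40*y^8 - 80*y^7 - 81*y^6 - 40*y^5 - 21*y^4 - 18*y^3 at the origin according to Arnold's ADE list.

The Hessian of f at 0 is [[0, 0], [0, 0]] with rank 0, so corank 2. A Groebner basis of the Jacobian ideal J(f) in C{x,y} is {x^3 + 27*x^2 + 135*x*y + 162*y^2, x^2*y - 39*x^2/4 - 99*x*y/2 - 243*y^2/4, 7*x^2/2 + x*y^2 + 18*x*y + 45*y^2/2, -5*x^2/4 - 13*x*y/2 + y^3 - 33*y^2/4}; counting standard monomials gives mu = 6. Corank 2; j^3 = -(x + 2*y)*(x + 3*y)^2 has shape L^2 M (L != M), so D-series; mu = 6 gives D_6.

D_{6}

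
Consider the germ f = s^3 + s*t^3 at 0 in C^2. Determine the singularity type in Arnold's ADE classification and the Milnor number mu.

Type E_{7}, Milnor number mu = 7.

The Hessian of f at 0 has rank 0. Corank 2; j^3 = s^3 is a perfect cube, so E-series; the 4-jet and mu = 7 give E_7.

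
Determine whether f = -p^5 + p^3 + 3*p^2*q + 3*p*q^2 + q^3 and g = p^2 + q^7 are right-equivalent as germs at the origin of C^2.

No.

The Hessian of f at 0 has rank 0. Corank 2; j^3 = (p + q)^3 is a perfect cube, so E-series; the 5-jet and mu = 8 give E_8. The Hessian of g at 0 has rank 1. Corank 1: A-series; mu = 6 gives A_6. f is E_8 but g is A_6, hence not right-equivalent.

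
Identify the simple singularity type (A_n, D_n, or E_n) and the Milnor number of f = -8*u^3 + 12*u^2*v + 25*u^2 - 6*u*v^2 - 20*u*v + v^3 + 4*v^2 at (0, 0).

Type A2, Milnor number mu = 2.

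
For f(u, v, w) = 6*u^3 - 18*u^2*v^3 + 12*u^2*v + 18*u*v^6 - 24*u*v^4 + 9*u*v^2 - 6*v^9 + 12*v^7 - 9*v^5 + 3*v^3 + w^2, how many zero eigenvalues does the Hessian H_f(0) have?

2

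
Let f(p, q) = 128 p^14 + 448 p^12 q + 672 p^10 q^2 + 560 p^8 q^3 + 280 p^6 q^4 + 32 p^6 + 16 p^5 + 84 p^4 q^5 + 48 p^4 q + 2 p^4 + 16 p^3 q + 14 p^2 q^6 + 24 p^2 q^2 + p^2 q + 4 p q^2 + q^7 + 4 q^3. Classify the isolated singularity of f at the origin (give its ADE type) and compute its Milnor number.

Type D_{8}, Milnor number mu = 8.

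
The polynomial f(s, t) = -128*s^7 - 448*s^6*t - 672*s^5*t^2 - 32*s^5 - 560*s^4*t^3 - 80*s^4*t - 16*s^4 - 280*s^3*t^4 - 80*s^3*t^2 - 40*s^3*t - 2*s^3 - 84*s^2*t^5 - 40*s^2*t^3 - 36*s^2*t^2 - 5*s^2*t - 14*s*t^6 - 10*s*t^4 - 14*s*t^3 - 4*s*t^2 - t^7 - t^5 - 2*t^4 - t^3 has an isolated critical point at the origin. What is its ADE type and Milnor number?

Type D8, Milnor number mu = 8.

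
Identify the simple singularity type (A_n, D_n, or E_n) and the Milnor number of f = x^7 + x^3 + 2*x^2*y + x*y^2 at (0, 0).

The Hessian of f at 0 has rank 0. Corank 2; j^3 = x*(x + y)^2 has shape L^2 M (L != M), so D-series; mu = 8 gives D_8.

Type D_{8}, Milnor number mu = 8.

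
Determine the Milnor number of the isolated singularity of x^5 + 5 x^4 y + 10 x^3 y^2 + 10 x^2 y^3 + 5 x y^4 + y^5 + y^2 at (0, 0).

The Hessian of f at 0 has rank 1. Corank 1: A-series; mu = 4 gives A_4.

4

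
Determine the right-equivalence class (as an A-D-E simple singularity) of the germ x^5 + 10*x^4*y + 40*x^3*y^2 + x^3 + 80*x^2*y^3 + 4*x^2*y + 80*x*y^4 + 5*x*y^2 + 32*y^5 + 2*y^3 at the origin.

D6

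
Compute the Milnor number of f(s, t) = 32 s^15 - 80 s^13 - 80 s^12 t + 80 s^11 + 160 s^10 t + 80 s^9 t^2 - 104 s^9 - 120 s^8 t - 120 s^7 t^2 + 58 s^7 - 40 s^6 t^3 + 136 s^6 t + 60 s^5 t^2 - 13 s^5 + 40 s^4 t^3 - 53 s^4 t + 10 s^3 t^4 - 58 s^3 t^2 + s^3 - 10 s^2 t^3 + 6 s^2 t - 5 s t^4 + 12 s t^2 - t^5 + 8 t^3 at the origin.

8

The Hessian of f at 0 is [[0, 0], [0, 0]] with rank 0, so corank 2. A Groebner basis of the Jacobian ideal J(f) in C{s,t} is {-7*s^2/64 + s*t^3 - 7*s*t/16 - 7*t^2/16, s^2/16 + s*t/4 + t^4 + t^2/4, s^3 - 12*s*t^2 - 16*t^3, s^2*t + 4*s*t^2 + 4*t^3}; counting standard monomials gives mu = 8. Corank 2; j^3 = (s + 2*t)^3 is a perfect cube, so E-series; the 5-jet and mu = 8 give E_8.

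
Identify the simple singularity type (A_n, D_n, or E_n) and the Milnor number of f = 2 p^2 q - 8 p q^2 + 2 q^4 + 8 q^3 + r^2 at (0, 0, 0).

Type D_{5}, Milnor number mu = 5.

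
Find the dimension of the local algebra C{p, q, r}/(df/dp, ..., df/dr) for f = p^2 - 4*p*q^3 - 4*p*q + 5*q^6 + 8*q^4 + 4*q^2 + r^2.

The Hessian of f at 0 has rank 2. Corank 1: A-series; mu = 5 gives A_5.

5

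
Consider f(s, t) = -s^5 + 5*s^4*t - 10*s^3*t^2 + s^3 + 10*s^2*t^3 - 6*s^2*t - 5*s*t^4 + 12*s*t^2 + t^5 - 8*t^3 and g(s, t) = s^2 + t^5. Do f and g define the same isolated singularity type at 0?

No.

The Hessian of f at 0 is [[0, 0], [0, 0]] with rank 0, so corank 2. A Groebner basis of the Jacobian ideal J(f) in C{s,t} is {t^5, s*t^3 - 7*t^4/4, s^2 - 4*s*t + 4*t^2}; counting standard monomials gives mu = 8. Corank 2; j^3 = (s - 2*t)^3 is a perfect cube, so E-series; the 5-jet and mu = 8 give E_8. The Hessian of g at 0 is [[2, 0], [0, 0]] with rank 1, so corank 1. A Groebner basis of the Jacobian ideal J(g) in C{s,t} is {t^4, s}; counting standard monomials gives mu = 4. Corank 1: A-series; mu = 4 gives A_4. f is E_8 but g is A_4, hence not right-equivalent.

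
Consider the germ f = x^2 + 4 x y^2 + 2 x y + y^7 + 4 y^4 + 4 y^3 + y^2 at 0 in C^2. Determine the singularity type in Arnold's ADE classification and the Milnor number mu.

Type A_{6}, Milnor number mu = 6.

The Hessian of f at 0 has rank 1. Corank 1: A-series; mu = 6 gives A_6.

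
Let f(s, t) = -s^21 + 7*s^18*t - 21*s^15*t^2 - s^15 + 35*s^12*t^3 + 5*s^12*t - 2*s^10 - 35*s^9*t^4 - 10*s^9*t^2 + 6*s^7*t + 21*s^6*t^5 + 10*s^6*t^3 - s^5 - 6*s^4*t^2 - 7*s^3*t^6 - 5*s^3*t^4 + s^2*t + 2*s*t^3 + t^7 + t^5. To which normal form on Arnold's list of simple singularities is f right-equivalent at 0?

The Hessian of f at 0 has rank 0. Corank 2; j^3 = s^2*t has shape L^2 M (L != M), so D-series; mu = 8 gives D_8.

D8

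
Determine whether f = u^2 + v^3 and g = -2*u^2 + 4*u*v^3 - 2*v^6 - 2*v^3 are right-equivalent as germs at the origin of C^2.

Yes.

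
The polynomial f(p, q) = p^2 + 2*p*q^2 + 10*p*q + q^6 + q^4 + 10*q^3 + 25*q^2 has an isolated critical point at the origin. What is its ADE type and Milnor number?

Type A_{5}, Milnor number mu = 5.

The Hessian of f at 0 has rank 1. Corank 1: A-series; mu = 5 gives A_5.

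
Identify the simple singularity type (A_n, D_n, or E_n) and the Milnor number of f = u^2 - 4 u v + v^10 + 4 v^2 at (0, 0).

Type A_9, Milnor number mu = 9.

The Hessian of f at 0 has rank 1. Corank 1: A-series; mu = 9 gives A_9.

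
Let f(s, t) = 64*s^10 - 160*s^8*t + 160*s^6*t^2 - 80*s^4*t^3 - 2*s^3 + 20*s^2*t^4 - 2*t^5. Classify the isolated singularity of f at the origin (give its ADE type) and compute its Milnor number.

The Hessian of f at 0 is [[0, 0], [0, 0]] with rank 0, so corank 2. A Groebner basis of the Jacobian ideal J(f) in C{s,t} is {t^4, s^2}; counting standard monomials gives mu = 8. Corank 2; j^3 = -2*s^3 is a perfect cube, so E-series; the 5-jet and mu = 8 give E_8.

Type E_8, Milnor number mu = 8.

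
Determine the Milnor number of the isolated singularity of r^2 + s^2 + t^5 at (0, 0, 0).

4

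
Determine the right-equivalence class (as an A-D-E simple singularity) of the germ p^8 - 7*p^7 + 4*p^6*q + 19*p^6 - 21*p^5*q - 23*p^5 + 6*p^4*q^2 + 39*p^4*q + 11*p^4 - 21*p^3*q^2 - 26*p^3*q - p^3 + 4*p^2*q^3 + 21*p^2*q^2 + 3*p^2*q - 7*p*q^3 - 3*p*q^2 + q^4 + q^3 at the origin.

The Hessian of f at 0 has rank 0. Corank 2; j^3 = -(p - q)^3 is a perfect cube, so E-series; the 4-jet and mu = 7 give E_7.

E7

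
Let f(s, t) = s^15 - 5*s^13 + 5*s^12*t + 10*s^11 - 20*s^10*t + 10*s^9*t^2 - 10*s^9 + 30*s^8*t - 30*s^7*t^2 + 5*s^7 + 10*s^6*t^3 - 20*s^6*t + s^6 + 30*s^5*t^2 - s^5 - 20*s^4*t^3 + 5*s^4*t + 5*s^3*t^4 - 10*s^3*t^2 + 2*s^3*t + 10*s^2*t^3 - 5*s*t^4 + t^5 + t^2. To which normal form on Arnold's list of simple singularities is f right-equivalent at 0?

The Hessian of f at 0 has rank 1. Corank 1: A-series; mu = 4 gives A_4.

A_4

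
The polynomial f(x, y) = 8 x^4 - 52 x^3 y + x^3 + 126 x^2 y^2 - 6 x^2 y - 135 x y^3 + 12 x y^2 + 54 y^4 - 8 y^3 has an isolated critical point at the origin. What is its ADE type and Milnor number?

Type E_{7}, Milnor number mu = 7.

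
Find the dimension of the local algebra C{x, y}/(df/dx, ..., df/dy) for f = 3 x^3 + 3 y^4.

6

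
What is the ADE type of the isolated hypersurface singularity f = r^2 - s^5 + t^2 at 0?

The Hessian of f at 0 is [[0, 0, 0], [0, 2, 0], [0, 0, 2]] with rank 2, so corank 1. A Groebner basis of the Jacobian ideal J(f) in C{s,t,r} is {s^4, t, r}; counting standard monomials gives mu = 4. Corank 1: A-series; mu = 4 gives A_4.

A_4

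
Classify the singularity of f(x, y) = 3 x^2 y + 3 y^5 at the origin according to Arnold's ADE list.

D_{6}

The Hessian of f at 0 is [[0, 0], [0, 0]] with rank 0, so corank 2. A Groebner basis of the Jacobian ideal J(f) in C{x,y} is {x^2/5 + y^4, x^3, x*y}; counting standard monomials gives mu = 6. Corank 2; j^3 = 3*x^2*y has shape L^2 M (L != M), so D-series; mu = 6 gives D_6.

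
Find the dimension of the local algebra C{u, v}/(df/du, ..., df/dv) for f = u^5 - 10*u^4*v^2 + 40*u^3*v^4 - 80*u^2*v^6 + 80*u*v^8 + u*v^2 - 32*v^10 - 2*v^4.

6

The Hessian of f at 0 is [[0, 0], [0, 0]] with rank 0, so corank 2. A Groebner basis of the Jacobian ideal J(f) in C{u,v} is {u^4 + v^2/5, v^3, u*v}; counting standard monomials gives mu = 6. Corank 2; j^3 = u*v^2 has shape L^2 M (L != M), so D-series; mu = 6 gives D_6.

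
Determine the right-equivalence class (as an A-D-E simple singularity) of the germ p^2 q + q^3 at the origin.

The Hessian of f at 0 has rank 0. Corank 2; j^3 = q*(p^2 + q^2) splits into three distinct lines over C (the quadratic factor has nonzero discriminant), so D_4.

D4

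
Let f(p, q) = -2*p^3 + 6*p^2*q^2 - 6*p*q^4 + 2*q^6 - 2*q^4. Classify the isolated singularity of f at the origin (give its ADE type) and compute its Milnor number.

The Hessian of f at 0 has rank 0. Corank 2; j^3 = -2*p^3 is a perfect cube, so E-series; the 4-jet and mu = 6 give E_6.

Type E6, Milnor number mu = 6.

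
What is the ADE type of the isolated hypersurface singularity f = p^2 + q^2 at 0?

A1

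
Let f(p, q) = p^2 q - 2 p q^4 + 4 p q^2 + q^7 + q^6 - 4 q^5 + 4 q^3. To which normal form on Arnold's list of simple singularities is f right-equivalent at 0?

D_{7}

The Hessian of f at 0 has rank 0. Corank 2; j^3 = q*(p + 2*q)^2 has shape L^2 M (L != M), so D-series; mu = 7 gives D_7.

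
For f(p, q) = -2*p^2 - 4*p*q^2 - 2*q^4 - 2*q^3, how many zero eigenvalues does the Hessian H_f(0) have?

The Hessian at 0 is [[-4, 0], [0, 0]] of rank 1; hence corank 1.

1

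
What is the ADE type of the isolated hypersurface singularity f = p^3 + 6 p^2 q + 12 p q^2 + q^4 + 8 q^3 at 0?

E_{6}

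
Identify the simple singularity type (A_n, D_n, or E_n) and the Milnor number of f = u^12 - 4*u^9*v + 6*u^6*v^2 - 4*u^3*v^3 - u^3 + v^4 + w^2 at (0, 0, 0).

Type E6, Milnor number mu = 6.

The Hessian of f at 0 has rank 1. Corank 2; j^3 = -u^3 is a perfect cube, so E-series; the 4-jet and mu = 6 give E_6.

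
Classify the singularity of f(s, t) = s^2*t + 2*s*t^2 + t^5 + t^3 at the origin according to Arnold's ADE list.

D_{6}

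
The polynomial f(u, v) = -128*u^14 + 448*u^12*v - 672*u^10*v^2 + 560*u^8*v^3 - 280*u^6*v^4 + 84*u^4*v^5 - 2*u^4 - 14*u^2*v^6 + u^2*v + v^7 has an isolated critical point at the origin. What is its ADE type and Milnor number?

The Hessian of f at 0 has rank 0. Corank 2; j^3 = u^2*v has shape L^2 M (L != M), so D-series; mu = 8 gives D_8.

Type D8, Milnor number mu = 8.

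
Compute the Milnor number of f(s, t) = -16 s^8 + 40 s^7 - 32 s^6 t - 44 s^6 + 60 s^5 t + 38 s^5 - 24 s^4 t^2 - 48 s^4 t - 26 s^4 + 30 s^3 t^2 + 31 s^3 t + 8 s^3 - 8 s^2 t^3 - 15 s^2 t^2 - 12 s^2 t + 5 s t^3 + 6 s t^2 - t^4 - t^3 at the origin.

The Hessian of f at 0 has rank 0. Corank 2; j^3 = (2*s - t)^3 is a perfect cube, so E-series; the 4-jet and mu = 7 give E_7.

7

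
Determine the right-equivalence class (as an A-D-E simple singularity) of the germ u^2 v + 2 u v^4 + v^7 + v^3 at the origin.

The Hessian of f at 0 is [[0, 0], [0, 0]] with rank 0, so corank 2. A Groebner basis of the Jacobian ideal J(f) in C{u,v} is {v^3, u^2 + 3*v^2, u*v}; counting standard monomials gives mu = 4. Corank 2; j^3 = v*(u^2 + v^2) splits into three distinct lines over C (the quadratic factor has nonzero discriminant), so D_4.

D4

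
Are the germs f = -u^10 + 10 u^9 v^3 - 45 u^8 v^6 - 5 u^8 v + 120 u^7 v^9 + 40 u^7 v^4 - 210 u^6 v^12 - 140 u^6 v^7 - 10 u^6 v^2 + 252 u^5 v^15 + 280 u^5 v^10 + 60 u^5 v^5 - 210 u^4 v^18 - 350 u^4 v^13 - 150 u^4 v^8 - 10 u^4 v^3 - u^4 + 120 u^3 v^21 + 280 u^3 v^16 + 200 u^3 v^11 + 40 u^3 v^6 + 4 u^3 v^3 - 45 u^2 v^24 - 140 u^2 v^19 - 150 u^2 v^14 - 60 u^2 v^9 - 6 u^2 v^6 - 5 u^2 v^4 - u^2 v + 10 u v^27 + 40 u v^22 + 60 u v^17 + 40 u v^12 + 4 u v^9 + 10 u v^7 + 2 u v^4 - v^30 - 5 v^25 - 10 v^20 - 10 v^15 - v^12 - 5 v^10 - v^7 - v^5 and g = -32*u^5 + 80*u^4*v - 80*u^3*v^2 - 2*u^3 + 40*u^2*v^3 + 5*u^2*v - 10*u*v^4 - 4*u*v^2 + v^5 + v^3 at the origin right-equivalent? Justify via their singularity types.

The Hessian of f at 0 is [[0, 0], [0, 0]] with rank 0, so corank 2. A Groebner basis of the Jacobian ideal J(f) in C{u,v} is {-u*v + v^4, u*v^2, u^2 + 5*u*v}; counting standard monomials gives mu = 6. Corank 2; j^3 = -u^2*v has shape L^2 M (L != M), so D-series; mu = 6 gives D_6. The Hessian of g at 0 is [[0, 0], [0, 0]] with rank 0, so corank 2. A Groebner basis of the Jacobian ideal J(g) in C{u,v} is {-u*v/10 + v^4 + v^2/10, u*v^2 - v^3, u^2 - 3*u*v/2 + v^2/2}; counting standard monomials gives mu = 6. Corank 2; j^3 = -(u - v)^2*(2*u - v) has shape L^2 M (L != M), so D-series; mu = 6 gives D_6. Both have type D_6, hence right-equivalent.

Yes.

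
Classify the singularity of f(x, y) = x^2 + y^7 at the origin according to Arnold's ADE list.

A6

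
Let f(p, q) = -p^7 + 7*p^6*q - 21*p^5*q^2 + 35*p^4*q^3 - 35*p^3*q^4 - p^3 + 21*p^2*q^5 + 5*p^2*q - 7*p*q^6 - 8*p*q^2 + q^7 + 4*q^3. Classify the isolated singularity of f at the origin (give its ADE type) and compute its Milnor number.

Type D8, Milnor number mu = 8.

The Hessian of f at 0 is [[0, 0], [0, 0]] with rank 0, so corank 2. A Groebner basis of the Jacobian ideal J(f) in C{p,q} is {-p*q/7 + q^6 + 2*q^2/7, p*q^2 - 2*q^3, p^2 - 3*p*q + 2*q^2}; counting standard monomials gives mu = 8. Corank 2; j^3 = -(p - 2*q)^2*(p - q) has shape L^2 M (L != M), so D-series; mu = 8 gives D_8.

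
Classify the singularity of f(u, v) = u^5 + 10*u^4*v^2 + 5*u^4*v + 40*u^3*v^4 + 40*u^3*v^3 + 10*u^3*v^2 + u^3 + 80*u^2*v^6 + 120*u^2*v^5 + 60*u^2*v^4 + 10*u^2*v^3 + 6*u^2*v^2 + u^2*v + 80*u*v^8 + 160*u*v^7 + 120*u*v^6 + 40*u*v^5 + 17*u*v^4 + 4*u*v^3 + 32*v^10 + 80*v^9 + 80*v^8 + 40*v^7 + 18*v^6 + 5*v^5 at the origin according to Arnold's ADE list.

The Hessian of f at 0 has rank 0. Corank 2; j^3 = u^2*(u + v) has shape L^2 M (L != M), so D-series; mu = 6 gives D_6.

D_{6}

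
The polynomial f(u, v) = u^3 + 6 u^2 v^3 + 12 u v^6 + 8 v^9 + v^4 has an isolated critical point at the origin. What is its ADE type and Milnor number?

The Hessian of f at 0 has rank 0. Corank 2; j^3 = u^3 is a perfect cube, so E-series; the 4-jet and mu = 6 give E_6.

Type E_6, Milnor number mu = 6.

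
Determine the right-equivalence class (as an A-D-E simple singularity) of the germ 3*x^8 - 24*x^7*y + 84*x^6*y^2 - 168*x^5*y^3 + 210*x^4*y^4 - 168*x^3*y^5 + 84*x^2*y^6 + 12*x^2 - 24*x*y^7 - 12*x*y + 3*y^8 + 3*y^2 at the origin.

The Hessian of f at 0 has rank 1. Corank 1: A-series; mu = 7 gives A_7.

A_{7}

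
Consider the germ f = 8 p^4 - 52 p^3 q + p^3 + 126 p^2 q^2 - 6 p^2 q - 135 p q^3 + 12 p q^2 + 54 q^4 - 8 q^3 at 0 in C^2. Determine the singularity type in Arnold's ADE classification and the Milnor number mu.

The Hessian of f at 0 is [[0, 0], [0, 0]] with rank 0, so corank 2. A Groebner basis of the Jacobian ideal J(f) in C{p,q} is {3*p^2/4 - 3*p*q + q^4 + q^3/4 + 3*q^2, p^3 + 21*p^2/2 - 42*p*q - 9*q^3/2 + 42*q^2, p^2*q + 15*p^2/4 - 15*p*q - 11*q^3/4 + 15*q^2, p^2 + p*q^2 - 4*p*q - 5*q^3/3 + 4*q^2}; counting standard monomials gives mu = 7. Corank 2; j^3 = (p - 2*q)^3 is a perfect cube, so E-series; the 4-jet and mu = 7 give E_7.

Type E_7, Milnor number mu = 7.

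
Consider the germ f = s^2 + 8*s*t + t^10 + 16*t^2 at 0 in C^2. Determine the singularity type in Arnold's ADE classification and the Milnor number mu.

The Hessian of f at 0 is [[2, 8], [8, 32]] with rank 1, so corank 1. A Groebner basis of the Jacobian ideal J(f) in C{s,t} is {t^9, s + 4*t}; counting standard monomials gives mu = 9. Corank 1: A-series; mu = 9 gives A_9.

Type A_{9}, Milnor number mu = 9.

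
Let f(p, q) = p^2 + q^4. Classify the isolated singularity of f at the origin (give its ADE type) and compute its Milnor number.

Type A_{3}, Milnor number mu = 3.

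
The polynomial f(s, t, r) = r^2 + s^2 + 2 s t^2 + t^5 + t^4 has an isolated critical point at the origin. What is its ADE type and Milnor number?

Type A_{4}, Milnor number mu = 4.

The Hessian of f at 0 has rank 2. Corank 1: A-series; mu = 4 gives A_4.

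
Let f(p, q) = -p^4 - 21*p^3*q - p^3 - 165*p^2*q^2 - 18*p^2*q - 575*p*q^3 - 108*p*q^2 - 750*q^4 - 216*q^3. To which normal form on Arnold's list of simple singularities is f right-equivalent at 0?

E_{7}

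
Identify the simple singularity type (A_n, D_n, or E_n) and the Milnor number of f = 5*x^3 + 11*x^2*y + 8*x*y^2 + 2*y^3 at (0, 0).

Type D_{4}, Milnor number mu = 4.

The Hessian of f at 0 has rank 0. Corank 2; j^3 = (x + y)*(5*x^2 + 6*x*y + 2*y^2) splits into three distinct lines over C (the quadratic factor has nonzero discriminant), so D_4.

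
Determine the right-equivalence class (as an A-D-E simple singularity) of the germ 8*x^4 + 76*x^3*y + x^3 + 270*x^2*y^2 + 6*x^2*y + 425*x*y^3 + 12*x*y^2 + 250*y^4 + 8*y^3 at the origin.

The Hessian of f at 0 has rank 0. Corank 2; j^3 = (x + 2*y)^3 is a perfect cube, so E-series; the 4-jet and mu = 7 give E_7.

E_7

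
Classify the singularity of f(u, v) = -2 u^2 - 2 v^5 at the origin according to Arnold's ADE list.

A4

The Hessian of f at 0 is [[-4, 0], [0, 0]] with rank 1, so corank 1. A Groebner basis of the Jacobian ideal J(f) in C{u,v} is {v^4, u}; counting standard monomials gives mu = 4. Corank 1: A-series; mu = 4 gives A_4.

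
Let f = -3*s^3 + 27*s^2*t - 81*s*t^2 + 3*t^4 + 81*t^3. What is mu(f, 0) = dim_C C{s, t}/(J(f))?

The Hessian of f at 0 has rank 0. Corank 2; j^3 = -3*(s - 3*t)^3 is a perfect cube, so E-series; the 4-jet and mu = 6 give E_6.

6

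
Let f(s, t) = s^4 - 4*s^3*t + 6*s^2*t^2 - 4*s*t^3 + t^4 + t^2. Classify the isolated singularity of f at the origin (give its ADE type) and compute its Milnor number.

The Hessian of f at 0 has rank 1. Corank 1: A-series; mu = 3 gives A_3.

Type A_3, Milnor number mu = 3.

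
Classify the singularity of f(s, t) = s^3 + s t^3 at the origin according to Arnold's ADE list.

The Hessian of f at 0 is [[0, 0], [0, 0]] with rank 0, so corank 2. A Groebner basis of the Jacobian ideal J(f) in C{s,t} is {s^3, s*t^2, 3*s^2 + t^3}; counting standard monomials gives mu = 7. Corank 2; j^3 = s^3 is a perfect cube, so E-series; the 4-jet and mu = 7 give E_7.

E_{7}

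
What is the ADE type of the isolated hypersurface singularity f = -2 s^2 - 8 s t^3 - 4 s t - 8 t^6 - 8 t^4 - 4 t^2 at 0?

A1

The Hessian of f at 0 has rank 2. Corank 0: nondegenerate Morse point, so A_1.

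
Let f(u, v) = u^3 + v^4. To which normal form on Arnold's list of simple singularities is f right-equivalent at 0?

E6

The Hessian of f at 0 is [[0, 0], [0, 0]] with rank 0, so corank 2. A Groebner basis of the Jacobian ideal J(f) in C{u,v} is {v^3, u^2}; counting standard monomials gives mu = 6. Corank 2; j^3 = u^3 is a perfect cube, so E-series; the 4-jet and mu = 6 give E_6.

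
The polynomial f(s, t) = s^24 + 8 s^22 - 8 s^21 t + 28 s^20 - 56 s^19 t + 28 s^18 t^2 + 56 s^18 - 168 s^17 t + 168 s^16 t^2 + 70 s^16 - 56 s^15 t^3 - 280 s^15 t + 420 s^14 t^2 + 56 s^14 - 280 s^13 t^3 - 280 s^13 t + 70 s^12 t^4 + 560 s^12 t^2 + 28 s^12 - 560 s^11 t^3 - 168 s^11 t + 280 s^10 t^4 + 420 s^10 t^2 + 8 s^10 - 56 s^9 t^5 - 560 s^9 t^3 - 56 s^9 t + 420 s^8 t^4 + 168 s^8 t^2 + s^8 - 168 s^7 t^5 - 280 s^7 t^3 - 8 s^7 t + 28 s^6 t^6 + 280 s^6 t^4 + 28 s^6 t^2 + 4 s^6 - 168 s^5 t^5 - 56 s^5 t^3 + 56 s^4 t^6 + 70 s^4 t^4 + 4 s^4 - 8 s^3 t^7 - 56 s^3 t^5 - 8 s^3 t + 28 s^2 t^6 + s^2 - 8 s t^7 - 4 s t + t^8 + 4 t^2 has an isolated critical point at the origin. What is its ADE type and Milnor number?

The Hessian of f at 0 has rank 1. Corank 1: A-series; mu = 7 gives A_7.

Type A7, Milnor number mu = 7.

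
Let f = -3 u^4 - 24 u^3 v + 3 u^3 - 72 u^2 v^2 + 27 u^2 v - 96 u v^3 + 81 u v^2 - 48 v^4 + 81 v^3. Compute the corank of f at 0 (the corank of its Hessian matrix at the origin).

The Hessian at 0 is [[0, 0], [0, 0]] of rank 0; hence corank 2.

2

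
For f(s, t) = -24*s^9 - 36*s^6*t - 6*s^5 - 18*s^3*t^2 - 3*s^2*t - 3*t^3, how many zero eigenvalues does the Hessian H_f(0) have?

Hessian at 0 has rank 0.

2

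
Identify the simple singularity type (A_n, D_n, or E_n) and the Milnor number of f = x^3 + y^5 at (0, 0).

The Hessian of f at 0 is [[0, 0], [0, 0]] with rank 0, so corank 2. A Groebner basis of the Jacobian ideal J(f) in C{x,y} is {y^4, x^2}; counting standard monomials gives mu = 8. Corank 2; j^3 = x^3 is a perfect cube, so E-series; the 5-jet and mu = 8 give E_8.

Type E_{8}, Milnor number mu = 8.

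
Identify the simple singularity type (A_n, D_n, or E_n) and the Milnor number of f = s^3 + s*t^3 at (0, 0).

Type E7, Milnor number mu = 7.

The Hessian of f at 0 has rank 0. Corank 2; j^3 = s^3 is a perfect cube, so E-series; the 4-jet and mu = 7 give E_7.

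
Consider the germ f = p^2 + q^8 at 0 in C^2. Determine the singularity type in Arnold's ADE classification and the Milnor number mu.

Type A_{7}, Milnor number mu = 7.

The Hessian of f at 0 has rank 1. Corank 1: A-series; mu = 7 gives A_7.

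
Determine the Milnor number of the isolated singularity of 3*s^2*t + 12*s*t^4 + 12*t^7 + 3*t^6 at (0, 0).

7

The Hessian of f at 0 has rank 0. Corank 2; j^3 = 3*s^2*t has shape L^2 M (L != M), so D-series; mu = 7 gives D_7.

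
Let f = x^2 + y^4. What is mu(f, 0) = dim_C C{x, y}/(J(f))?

3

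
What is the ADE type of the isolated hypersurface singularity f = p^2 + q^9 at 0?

The Hessian of f at 0 is [[2, 0], [0, 0]] with rank 1, so corank 1. A Groebner basis of the Jacobian ideal J(f) in C{p,q} is {q^8, p}; counting standard monomials gives mu = 8. Corank 1: A-series; mu = 8 gives A_8.

A8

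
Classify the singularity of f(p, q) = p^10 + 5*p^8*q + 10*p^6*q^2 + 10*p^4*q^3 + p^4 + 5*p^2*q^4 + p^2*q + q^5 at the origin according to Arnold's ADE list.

D_6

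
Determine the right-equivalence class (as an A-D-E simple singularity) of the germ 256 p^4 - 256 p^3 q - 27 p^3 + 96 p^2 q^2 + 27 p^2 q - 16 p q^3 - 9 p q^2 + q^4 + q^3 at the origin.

The Hessian of f at 0 is [[0, 0], [0, 0]] with rank 0, so corank 2. A Groebner basis of the Jacobian ideal J(f) in C{p,q} is {q^4, p*q^2 - 11*q^3/36, p^2 - 2*p*q/3 + q^2/9}; counting standard monomials gives mu = 6. Corank 2; j^3 = -(3*p - q)^3 is a perfect cube, so E-series; the 4-jet and mu = 6 give E_6.

E6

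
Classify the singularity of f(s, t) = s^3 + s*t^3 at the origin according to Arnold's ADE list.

E_{7}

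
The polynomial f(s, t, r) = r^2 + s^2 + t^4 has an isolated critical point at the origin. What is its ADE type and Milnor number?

The Hessian of f at 0 is [[2, 0, 0], [0, 0, 0], [0, 0, 2]] with rank 2, so corank 1. A Groebner basis of the Jacobian ideal J(f) in C{s,t,r} is {t^3, s, r}; counting standard monomials gives mu = 3. Corank 1: A-series; mu = 3 gives A_3.

Type A3, Milnor number mu = 3.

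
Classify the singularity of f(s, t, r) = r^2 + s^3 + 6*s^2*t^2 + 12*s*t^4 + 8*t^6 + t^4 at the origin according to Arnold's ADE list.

E_6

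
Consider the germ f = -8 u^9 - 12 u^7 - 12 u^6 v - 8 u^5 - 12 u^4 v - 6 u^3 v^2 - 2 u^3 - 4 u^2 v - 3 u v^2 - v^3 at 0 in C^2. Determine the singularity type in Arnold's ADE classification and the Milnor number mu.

The Hessian of f at 0 is [[0, 0], [0, 0]] with rank 0, so corank 2. A Groebner basis of the Jacobian ideal J(f) in C{u,v} is {v^3, u^2 - 3*v^2/2, u*v + 3*v^2/2}; counting standard monomials gives mu = 4. Corank 2; j^3 = -(u + v)*(2*u^2 + 2*u*v + v^2) splits into three distinct lines over C (the quadratic factor has nonzero discriminant), so D_4.

Type D4, Milnor number mu = 4.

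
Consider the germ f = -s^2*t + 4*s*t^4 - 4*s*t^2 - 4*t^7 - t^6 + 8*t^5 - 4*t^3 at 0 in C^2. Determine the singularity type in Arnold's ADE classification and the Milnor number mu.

Type D_7, Milnor number mu = 7.

The Hessian of f at 0 has rank 0. Corank 2; j^3 = -t*(s + 2*t)^2 has shape L^2 M (L != M), so D-series; mu = 7 gives D_7.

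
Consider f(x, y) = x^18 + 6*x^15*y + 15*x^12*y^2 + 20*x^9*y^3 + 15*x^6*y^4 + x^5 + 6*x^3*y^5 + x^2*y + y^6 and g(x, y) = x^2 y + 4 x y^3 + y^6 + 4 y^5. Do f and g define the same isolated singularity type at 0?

Yes.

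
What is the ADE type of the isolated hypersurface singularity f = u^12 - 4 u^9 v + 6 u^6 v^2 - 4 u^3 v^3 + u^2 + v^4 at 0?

A3

The Hessian of f at 0 is [[2, 0], [0, 0]] with rank 1, so corank 1. A Groebner basis of the Jacobian ideal J(f) in C{u,v} is {v^3, u}; counting standard monomials gives mu = 3. Corank 1: A-series; mu = 3 gives A_3.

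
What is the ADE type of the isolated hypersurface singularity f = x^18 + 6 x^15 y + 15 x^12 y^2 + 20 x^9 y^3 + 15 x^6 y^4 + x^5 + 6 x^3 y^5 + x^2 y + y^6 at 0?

D7

The Hessian of f at 0 has rank 0. Corank 2; j^3 = x^2*y has shape L^2 M (L != M), so D-series; mu = 7 gives D_7.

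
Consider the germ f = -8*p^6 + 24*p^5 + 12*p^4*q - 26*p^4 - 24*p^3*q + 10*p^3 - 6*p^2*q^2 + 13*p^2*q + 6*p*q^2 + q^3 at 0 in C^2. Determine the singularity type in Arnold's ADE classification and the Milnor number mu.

Type D_{4}, Milnor number mu = 4.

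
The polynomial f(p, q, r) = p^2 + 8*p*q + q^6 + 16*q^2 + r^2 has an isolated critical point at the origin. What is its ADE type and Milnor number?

Type A_5, Milnor number mu = 5.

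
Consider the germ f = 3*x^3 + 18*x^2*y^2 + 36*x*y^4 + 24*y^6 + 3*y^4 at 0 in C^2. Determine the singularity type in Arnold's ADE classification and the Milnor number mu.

Type E_6, Milnor number mu = 6.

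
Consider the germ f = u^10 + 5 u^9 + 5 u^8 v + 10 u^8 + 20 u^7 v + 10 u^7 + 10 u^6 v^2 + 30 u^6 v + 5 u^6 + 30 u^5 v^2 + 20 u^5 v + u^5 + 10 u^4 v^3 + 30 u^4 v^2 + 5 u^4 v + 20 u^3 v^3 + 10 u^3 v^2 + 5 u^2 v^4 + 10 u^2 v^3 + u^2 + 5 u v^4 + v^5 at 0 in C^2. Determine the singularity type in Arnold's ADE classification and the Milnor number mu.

Type A_{4}, Milnor number mu = 4.

The Hessian of f at 0 has rank 1. Corank 1: A-series; mu = 4 gives A_4.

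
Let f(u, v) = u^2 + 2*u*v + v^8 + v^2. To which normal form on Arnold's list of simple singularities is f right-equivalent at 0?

A7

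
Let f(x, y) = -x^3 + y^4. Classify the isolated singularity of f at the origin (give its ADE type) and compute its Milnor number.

Type E_{6}, Milnor number mu = 6.

The Hessian of f at 0 is [[0, 0], [0, 0]] with rank 0, so corank 2. A Groebner basis of the Jacobian ideal J(f) in C{x,y} is {y^3, x^2}; counting standard monomials gives mu = 6. Corank 2; j^3 = -x^3 is a perfect cube, so E-series; the 4-jet and mu = 6 give E_6.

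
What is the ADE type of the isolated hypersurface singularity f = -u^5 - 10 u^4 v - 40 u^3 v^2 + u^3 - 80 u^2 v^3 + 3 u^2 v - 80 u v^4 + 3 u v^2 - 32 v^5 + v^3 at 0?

E_{8}

The Hessian of f at 0 has rank 0. Corank 2; j^3 = (u + v)^3 is a perfect cube, so E-series; the 5-jet and mu = 8 give E_8.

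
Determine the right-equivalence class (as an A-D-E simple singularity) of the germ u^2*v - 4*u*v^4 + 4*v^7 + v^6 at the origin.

D7

The Hessian of f at 0 has rank 0. Corank 2; j^3 = u^2*v has shape L^2 M (L != M), so D-series; mu = 7 gives D_7.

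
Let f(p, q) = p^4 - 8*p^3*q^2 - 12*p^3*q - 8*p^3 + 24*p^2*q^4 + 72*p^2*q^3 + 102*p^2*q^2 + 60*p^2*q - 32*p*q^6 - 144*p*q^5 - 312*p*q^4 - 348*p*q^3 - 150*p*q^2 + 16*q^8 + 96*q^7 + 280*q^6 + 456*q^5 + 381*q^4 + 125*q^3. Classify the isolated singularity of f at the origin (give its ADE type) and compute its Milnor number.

Type E_6, Milnor number mu = 6.

The Hessian of f at 0 is [[0, 0], [0, 0]] with rank 0, so corank 2. A Groebner basis of the Jacobian ideal J(f) in C{p,q} is {p^3 - 225*p^2/8 + 1125*p*q/8 - 5625*q^2/32, p^2*q - 85*p^2/8 + 425*p*q/8 - 2125*q^2/32, -4*p^2 + p*q^2 + 20*p*q - 25*q^2, -3*p^2/2 + 15*p*q/2 + q^3 - 75*q^2/8}; counting standard monomials gives mu = 6. Corank 2; j^3 = -(2*p - 5*q)^3 is a perfect cube, so E-series; the 4-jet and mu = 6 give E_6.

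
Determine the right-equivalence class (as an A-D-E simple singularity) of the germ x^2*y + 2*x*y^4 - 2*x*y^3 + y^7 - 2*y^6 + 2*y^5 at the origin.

D6

The Hessian of f at 0 has rank 0. Corank 2; j^3 = x^2*y has shape L^2 M (L != M), so D-series; mu = 6 gives D_6.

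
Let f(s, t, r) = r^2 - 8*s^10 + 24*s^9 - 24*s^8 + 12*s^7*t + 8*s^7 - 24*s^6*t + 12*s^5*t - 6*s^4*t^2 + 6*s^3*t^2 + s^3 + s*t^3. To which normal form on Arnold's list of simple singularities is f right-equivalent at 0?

The Hessian of f at 0 has rank 1. Corank 2; j^3 = s^3 is a perfect cube, so E-series; the 4-jet and mu = 7 give E_7.

E_{7}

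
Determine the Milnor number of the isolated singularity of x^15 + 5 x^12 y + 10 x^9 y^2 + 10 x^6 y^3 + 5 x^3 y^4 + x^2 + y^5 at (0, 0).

4

The Hessian of f at 0 has rank 1. Corank 1: A-series; mu = 4 gives A_4.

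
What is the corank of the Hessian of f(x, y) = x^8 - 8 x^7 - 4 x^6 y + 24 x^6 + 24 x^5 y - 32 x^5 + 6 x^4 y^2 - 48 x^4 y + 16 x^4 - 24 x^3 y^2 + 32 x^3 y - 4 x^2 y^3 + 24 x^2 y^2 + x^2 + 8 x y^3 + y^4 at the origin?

1

Hessian at 0 has rank 1.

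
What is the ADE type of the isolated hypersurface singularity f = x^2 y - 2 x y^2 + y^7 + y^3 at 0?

D_{8}

The Hessian of f at 0 is [[0, 0], [0, 0]] with rank 0, so corank 2. A Groebner basis of the Jacobian ideal J(f) in C{x,y} is {x^2/7 + y^6 - y^2/7, x^3 - y^3, x*y - y^2}; counting standard monomials gives mu = 8. Corank 2; j^3 = y*(x - y)^2 has shape L^2 M (L != M), so D-series; mu = 8 gives D_8.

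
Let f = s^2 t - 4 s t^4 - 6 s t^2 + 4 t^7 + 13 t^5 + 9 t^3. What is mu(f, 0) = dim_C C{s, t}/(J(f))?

6

The Hessian of f at 0 is [[0, 0], [0, 0]] with rank 0, so corank 2. A Groebner basis of the Jacobian ideal J(f) in C{s,t} is {-s*t/2 + t^4 + 3*t^2/2, s*t^2 - 3*t^3, s^2 - 7*s*t/2 + 3*t^2/2}; counting standard monomials gives mu = 6. Corank 2; j^3 = t*(s - 3*t)^2 has shape L^2 M (L != M), so D-series; mu = 6 gives D_6.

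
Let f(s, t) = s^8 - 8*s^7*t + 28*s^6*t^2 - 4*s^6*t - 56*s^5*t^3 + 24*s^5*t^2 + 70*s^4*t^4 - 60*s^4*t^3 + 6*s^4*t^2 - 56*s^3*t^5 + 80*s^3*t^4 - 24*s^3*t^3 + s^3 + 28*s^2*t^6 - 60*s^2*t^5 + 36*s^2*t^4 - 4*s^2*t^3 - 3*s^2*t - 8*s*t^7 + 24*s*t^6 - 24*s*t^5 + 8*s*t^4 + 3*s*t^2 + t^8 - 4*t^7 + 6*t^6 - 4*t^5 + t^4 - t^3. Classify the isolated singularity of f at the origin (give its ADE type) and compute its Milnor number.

Type E6, Milnor number mu = 6.

The Hessian of f at 0 is [[0, 0], [0, 0]] with rank 0, so corank 2. A Groebner basis of the Jacobian ideal J(f) in C{s,t} is {t^3, s^2 - 2*s*t + t^2}; counting standard monomials gives mu = 6. Corank 2; j^3 = (s - t)^3 is a perfect cube, so E-series; the 4-jet and mu = 6 give E_6.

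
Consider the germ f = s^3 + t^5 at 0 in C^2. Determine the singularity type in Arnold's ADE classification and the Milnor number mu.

Type E_8, Milnor number mu = 8.

The Hessian of f at 0 has rank 0. Corank 2; j^3 = s^3 is a perfect cube, so E-series; the 5-jet and mu = 8 give E_8.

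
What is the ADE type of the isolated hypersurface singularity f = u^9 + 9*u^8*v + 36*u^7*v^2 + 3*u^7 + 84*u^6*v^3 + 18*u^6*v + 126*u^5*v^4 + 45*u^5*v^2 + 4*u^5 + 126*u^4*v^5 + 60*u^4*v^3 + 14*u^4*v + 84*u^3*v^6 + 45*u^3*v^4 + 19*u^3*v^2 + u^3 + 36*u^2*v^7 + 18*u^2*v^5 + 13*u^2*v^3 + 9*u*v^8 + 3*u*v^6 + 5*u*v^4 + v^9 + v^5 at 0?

E8

The Hessian of f at 0 is [[0, 0], [0, 0]] with rank 0, so corank 2. A Groebner basis of the Jacobian ideal J(f) in C{u,v} is {u^2/2 + u*v^3, -2*u^2 + v^4, u^3, u^2*v}; counting standard monomials gives mu = 8. Corank 2; j^3 = u^3 is a perfect cube, so E-series; the 5-jet and mu = 8 give E_8.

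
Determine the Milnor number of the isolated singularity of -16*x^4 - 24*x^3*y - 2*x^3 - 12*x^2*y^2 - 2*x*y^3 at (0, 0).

7

The Hessian of f at 0 has rank 0. Corank 2; j^3 = -2*x^3 is a perfect cube, so E-series; the 4-jet and mu = 7 give E_7.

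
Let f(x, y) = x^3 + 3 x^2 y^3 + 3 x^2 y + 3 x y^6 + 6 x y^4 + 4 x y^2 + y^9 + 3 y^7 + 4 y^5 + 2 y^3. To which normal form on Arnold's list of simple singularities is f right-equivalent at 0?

D_{4}

The Hessian of f at 0 has rank 0. Corank 2; j^3 = (x + y)*(x^2 + 2*x*y + 2*y^2) splits into three distinct lines over C (the quadratic factor has nonzero discriminant), so D_4.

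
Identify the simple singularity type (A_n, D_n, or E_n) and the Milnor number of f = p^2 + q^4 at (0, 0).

The Hessian of f at 0 has rank 1. Corank 1: A-series; mu = 3 gives A_3.

Type A_{3}, Milnor number mu = 3.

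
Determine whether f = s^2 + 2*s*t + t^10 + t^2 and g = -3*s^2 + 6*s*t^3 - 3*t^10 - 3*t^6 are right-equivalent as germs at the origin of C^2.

Yes.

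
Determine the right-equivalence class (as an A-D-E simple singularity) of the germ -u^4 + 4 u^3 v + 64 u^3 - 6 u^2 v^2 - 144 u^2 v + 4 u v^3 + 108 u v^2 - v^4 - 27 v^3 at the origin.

The Hessian of f at 0 has rank 0. Corank 2; j^3 = (4*u - 3*v)^3 is a perfect cube, so E-series; the 4-jet and mu = 6 give E_6.

E6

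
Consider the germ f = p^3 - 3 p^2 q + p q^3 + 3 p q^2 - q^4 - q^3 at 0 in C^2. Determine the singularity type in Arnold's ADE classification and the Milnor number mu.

Type E7, Milnor number mu = 7.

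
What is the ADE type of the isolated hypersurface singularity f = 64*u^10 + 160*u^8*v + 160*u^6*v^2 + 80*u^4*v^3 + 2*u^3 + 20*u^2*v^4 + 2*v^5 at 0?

E8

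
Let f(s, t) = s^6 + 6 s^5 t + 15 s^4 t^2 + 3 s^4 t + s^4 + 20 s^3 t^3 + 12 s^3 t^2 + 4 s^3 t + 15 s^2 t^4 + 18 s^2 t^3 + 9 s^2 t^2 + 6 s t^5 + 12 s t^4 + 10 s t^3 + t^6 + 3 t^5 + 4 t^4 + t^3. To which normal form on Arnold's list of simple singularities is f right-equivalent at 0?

The Hessian of f at 0 has rank 0. Corank 2; j^3 = t^3 is a perfect cube, so E-series; the 4-jet and mu = 6 give E_6.

E_6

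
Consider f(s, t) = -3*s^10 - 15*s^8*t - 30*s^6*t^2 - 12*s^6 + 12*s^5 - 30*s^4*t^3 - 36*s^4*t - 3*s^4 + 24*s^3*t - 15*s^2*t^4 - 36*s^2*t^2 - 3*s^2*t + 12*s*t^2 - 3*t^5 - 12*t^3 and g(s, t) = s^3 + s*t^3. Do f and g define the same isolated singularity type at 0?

The Hessian of f at 0 has rank 0. Corank 2; j^3 = -3*t*(s - 2*t)^2 has shape L^2 M (L != M), so D-series; mu = 6 gives D_6. The Hessian of g at 0 has rank 0. Corank 2; j^3 = s^3 is a perfect cube, so E-series; the 4-jet and mu = 7 give E_7. f is D_6 but g is E_7, hence not right-equivalent.

No.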